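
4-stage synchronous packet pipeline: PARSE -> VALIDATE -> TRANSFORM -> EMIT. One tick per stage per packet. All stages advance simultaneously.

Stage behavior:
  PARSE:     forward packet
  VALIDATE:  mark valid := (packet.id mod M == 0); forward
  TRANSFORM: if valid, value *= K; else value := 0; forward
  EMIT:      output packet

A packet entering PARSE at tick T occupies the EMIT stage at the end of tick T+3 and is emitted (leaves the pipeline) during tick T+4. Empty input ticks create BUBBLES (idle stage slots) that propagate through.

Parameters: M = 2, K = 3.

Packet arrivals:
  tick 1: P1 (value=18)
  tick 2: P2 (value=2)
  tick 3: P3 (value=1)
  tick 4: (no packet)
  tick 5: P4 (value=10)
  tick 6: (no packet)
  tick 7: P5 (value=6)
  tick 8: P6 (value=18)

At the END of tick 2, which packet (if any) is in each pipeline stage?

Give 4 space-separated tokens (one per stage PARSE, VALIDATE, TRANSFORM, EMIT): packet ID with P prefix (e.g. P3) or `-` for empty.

Answer: P2 P1 - -

Derivation:
Tick 1: [PARSE:P1(v=18,ok=F), VALIDATE:-, TRANSFORM:-, EMIT:-] out:-; in:P1
Tick 2: [PARSE:P2(v=2,ok=F), VALIDATE:P1(v=18,ok=F), TRANSFORM:-, EMIT:-] out:-; in:P2
At end of tick 2: ['P2', 'P1', '-', '-']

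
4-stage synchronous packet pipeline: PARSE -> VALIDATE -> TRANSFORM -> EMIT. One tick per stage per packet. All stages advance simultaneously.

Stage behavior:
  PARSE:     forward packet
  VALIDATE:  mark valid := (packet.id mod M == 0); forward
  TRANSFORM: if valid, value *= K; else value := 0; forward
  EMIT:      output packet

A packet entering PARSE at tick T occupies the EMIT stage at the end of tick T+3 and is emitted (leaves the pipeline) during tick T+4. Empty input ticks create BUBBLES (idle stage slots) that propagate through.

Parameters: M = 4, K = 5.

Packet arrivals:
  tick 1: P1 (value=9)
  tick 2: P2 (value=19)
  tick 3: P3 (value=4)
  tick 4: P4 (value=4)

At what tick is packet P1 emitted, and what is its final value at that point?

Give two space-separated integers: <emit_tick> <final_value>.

Answer: 5 0

Derivation:
Tick 1: [PARSE:P1(v=9,ok=F), VALIDATE:-, TRANSFORM:-, EMIT:-] out:-; in:P1
Tick 2: [PARSE:P2(v=19,ok=F), VALIDATE:P1(v=9,ok=F), TRANSFORM:-, EMIT:-] out:-; in:P2
Tick 3: [PARSE:P3(v=4,ok=F), VALIDATE:P2(v=19,ok=F), TRANSFORM:P1(v=0,ok=F), EMIT:-] out:-; in:P3
Tick 4: [PARSE:P4(v=4,ok=F), VALIDATE:P3(v=4,ok=F), TRANSFORM:P2(v=0,ok=F), EMIT:P1(v=0,ok=F)] out:-; in:P4
Tick 5: [PARSE:-, VALIDATE:P4(v=4,ok=T), TRANSFORM:P3(v=0,ok=F), EMIT:P2(v=0,ok=F)] out:P1(v=0); in:-
Tick 6: [PARSE:-, VALIDATE:-, TRANSFORM:P4(v=20,ok=T), EMIT:P3(v=0,ok=F)] out:P2(v=0); in:-
Tick 7: [PARSE:-, VALIDATE:-, TRANSFORM:-, EMIT:P4(v=20,ok=T)] out:P3(v=0); in:-
Tick 8: [PARSE:-, VALIDATE:-, TRANSFORM:-, EMIT:-] out:P4(v=20); in:-
P1: arrives tick 1, valid=False (id=1, id%4=1), emit tick 5, final value 0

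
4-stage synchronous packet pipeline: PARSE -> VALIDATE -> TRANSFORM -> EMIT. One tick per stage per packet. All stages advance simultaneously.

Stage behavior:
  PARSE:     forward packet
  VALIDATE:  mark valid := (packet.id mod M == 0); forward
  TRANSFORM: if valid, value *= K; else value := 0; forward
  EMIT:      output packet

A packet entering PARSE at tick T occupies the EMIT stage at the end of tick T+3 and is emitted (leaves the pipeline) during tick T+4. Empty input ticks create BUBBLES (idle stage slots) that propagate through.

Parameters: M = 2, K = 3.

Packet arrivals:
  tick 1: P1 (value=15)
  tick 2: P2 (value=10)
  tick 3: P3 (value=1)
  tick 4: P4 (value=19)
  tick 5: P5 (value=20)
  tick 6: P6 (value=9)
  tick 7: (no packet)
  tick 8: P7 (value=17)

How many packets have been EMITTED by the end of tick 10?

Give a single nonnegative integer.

Tick 1: [PARSE:P1(v=15,ok=F), VALIDATE:-, TRANSFORM:-, EMIT:-] out:-; in:P1
Tick 2: [PARSE:P2(v=10,ok=F), VALIDATE:P1(v=15,ok=F), TRANSFORM:-, EMIT:-] out:-; in:P2
Tick 3: [PARSE:P3(v=1,ok=F), VALIDATE:P2(v=10,ok=T), TRANSFORM:P1(v=0,ok=F), EMIT:-] out:-; in:P3
Tick 4: [PARSE:P4(v=19,ok=F), VALIDATE:P3(v=1,ok=F), TRANSFORM:P2(v=30,ok=T), EMIT:P1(v=0,ok=F)] out:-; in:P4
Tick 5: [PARSE:P5(v=20,ok=F), VALIDATE:P4(v=19,ok=T), TRANSFORM:P3(v=0,ok=F), EMIT:P2(v=30,ok=T)] out:P1(v=0); in:P5
Tick 6: [PARSE:P6(v=9,ok=F), VALIDATE:P5(v=20,ok=F), TRANSFORM:P4(v=57,ok=T), EMIT:P3(v=0,ok=F)] out:P2(v=30); in:P6
Tick 7: [PARSE:-, VALIDATE:P6(v=9,ok=T), TRANSFORM:P5(v=0,ok=F), EMIT:P4(v=57,ok=T)] out:P3(v=0); in:-
Tick 8: [PARSE:P7(v=17,ok=F), VALIDATE:-, TRANSFORM:P6(v=27,ok=T), EMIT:P5(v=0,ok=F)] out:P4(v=57); in:P7
Tick 9: [PARSE:-, VALIDATE:P7(v=17,ok=F), TRANSFORM:-, EMIT:P6(v=27,ok=T)] out:P5(v=0); in:-
Tick 10: [PARSE:-, VALIDATE:-, TRANSFORM:P7(v=0,ok=F), EMIT:-] out:P6(v=27); in:-
Emitted by tick 10: ['P1', 'P2', 'P3', 'P4', 'P5', 'P6']

Answer: 6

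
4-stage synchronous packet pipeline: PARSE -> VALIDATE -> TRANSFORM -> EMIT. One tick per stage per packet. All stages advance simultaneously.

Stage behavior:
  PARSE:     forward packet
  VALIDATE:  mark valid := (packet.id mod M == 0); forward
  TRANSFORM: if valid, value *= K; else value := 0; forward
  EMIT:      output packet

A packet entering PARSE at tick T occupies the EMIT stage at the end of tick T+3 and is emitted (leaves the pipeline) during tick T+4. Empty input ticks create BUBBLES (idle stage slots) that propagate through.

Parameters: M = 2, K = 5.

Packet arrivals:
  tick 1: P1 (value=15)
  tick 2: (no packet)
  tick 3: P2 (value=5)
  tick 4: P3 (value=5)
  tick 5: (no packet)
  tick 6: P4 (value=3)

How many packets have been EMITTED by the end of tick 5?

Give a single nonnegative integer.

Tick 1: [PARSE:P1(v=15,ok=F), VALIDATE:-, TRANSFORM:-, EMIT:-] out:-; in:P1
Tick 2: [PARSE:-, VALIDATE:P1(v=15,ok=F), TRANSFORM:-, EMIT:-] out:-; in:-
Tick 3: [PARSE:P2(v=5,ok=F), VALIDATE:-, TRANSFORM:P1(v=0,ok=F), EMIT:-] out:-; in:P2
Tick 4: [PARSE:P3(v=5,ok=F), VALIDATE:P2(v=5,ok=T), TRANSFORM:-, EMIT:P1(v=0,ok=F)] out:-; in:P3
Tick 5: [PARSE:-, VALIDATE:P3(v=5,ok=F), TRANSFORM:P2(v=25,ok=T), EMIT:-] out:P1(v=0); in:-
Emitted by tick 5: ['P1']

Answer: 1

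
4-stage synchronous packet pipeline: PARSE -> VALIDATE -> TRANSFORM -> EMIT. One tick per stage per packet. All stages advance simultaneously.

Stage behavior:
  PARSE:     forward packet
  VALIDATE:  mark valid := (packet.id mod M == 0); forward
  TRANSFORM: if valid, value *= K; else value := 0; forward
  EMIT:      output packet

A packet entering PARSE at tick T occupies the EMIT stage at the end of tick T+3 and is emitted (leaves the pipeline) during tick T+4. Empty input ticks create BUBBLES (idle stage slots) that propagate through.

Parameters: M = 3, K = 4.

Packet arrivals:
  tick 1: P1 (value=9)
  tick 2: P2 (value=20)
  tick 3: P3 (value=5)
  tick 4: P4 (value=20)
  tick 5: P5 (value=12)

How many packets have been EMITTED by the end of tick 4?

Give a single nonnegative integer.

Tick 1: [PARSE:P1(v=9,ok=F), VALIDATE:-, TRANSFORM:-, EMIT:-] out:-; in:P1
Tick 2: [PARSE:P2(v=20,ok=F), VALIDATE:P1(v=9,ok=F), TRANSFORM:-, EMIT:-] out:-; in:P2
Tick 3: [PARSE:P3(v=5,ok=F), VALIDATE:P2(v=20,ok=F), TRANSFORM:P1(v=0,ok=F), EMIT:-] out:-; in:P3
Tick 4: [PARSE:P4(v=20,ok=F), VALIDATE:P3(v=5,ok=T), TRANSFORM:P2(v=0,ok=F), EMIT:P1(v=0,ok=F)] out:-; in:P4
Emitted by tick 4: []

Answer: 0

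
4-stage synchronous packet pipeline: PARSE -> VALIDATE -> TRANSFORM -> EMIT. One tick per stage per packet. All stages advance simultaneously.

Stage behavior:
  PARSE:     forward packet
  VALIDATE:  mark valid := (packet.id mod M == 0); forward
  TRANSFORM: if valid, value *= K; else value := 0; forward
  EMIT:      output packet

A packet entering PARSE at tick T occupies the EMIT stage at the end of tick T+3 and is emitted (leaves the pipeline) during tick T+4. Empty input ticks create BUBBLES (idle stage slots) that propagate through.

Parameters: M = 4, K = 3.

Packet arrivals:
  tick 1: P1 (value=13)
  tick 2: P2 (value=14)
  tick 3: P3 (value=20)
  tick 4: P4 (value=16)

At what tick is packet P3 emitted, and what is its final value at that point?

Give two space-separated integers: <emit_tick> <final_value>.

Tick 1: [PARSE:P1(v=13,ok=F), VALIDATE:-, TRANSFORM:-, EMIT:-] out:-; in:P1
Tick 2: [PARSE:P2(v=14,ok=F), VALIDATE:P1(v=13,ok=F), TRANSFORM:-, EMIT:-] out:-; in:P2
Tick 3: [PARSE:P3(v=20,ok=F), VALIDATE:P2(v=14,ok=F), TRANSFORM:P1(v=0,ok=F), EMIT:-] out:-; in:P3
Tick 4: [PARSE:P4(v=16,ok=F), VALIDATE:P3(v=20,ok=F), TRANSFORM:P2(v=0,ok=F), EMIT:P1(v=0,ok=F)] out:-; in:P4
Tick 5: [PARSE:-, VALIDATE:P4(v=16,ok=T), TRANSFORM:P3(v=0,ok=F), EMIT:P2(v=0,ok=F)] out:P1(v=0); in:-
Tick 6: [PARSE:-, VALIDATE:-, TRANSFORM:P4(v=48,ok=T), EMIT:P3(v=0,ok=F)] out:P2(v=0); in:-
Tick 7: [PARSE:-, VALIDATE:-, TRANSFORM:-, EMIT:P4(v=48,ok=T)] out:P3(v=0); in:-
Tick 8: [PARSE:-, VALIDATE:-, TRANSFORM:-, EMIT:-] out:P4(v=48); in:-
P3: arrives tick 3, valid=False (id=3, id%4=3), emit tick 7, final value 0

Answer: 7 0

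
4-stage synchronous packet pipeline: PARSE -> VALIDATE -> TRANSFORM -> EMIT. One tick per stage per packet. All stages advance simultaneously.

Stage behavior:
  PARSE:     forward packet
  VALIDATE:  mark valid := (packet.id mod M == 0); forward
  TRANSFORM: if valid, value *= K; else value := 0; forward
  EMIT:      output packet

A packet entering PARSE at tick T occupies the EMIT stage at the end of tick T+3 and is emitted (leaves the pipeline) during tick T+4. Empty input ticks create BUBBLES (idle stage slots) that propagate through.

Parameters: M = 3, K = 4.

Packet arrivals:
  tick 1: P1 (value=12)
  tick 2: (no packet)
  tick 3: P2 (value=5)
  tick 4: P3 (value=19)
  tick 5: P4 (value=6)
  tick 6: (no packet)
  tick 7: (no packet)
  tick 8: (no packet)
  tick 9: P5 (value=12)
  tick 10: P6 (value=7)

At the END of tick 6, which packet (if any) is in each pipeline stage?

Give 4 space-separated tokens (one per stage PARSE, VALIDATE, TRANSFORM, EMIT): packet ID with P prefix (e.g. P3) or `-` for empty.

Tick 1: [PARSE:P1(v=12,ok=F), VALIDATE:-, TRANSFORM:-, EMIT:-] out:-; in:P1
Tick 2: [PARSE:-, VALIDATE:P1(v=12,ok=F), TRANSFORM:-, EMIT:-] out:-; in:-
Tick 3: [PARSE:P2(v=5,ok=F), VALIDATE:-, TRANSFORM:P1(v=0,ok=F), EMIT:-] out:-; in:P2
Tick 4: [PARSE:P3(v=19,ok=F), VALIDATE:P2(v=5,ok=F), TRANSFORM:-, EMIT:P1(v=0,ok=F)] out:-; in:P3
Tick 5: [PARSE:P4(v=6,ok=F), VALIDATE:P3(v=19,ok=T), TRANSFORM:P2(v=0,ok=F), EMIT:-] out:P1(v=0); in:P4
Tick 6: [PARSE:-, VALIDATE:P4(v=6,ok=F), TRANSFORM:P3(v=76,ok=T), EMIT:P2(v=0,ok=F)] out:-; in:-
At end of tick 6: ['-', 'P4', 'P3', 'P2']

Answer: - P4 P3 P2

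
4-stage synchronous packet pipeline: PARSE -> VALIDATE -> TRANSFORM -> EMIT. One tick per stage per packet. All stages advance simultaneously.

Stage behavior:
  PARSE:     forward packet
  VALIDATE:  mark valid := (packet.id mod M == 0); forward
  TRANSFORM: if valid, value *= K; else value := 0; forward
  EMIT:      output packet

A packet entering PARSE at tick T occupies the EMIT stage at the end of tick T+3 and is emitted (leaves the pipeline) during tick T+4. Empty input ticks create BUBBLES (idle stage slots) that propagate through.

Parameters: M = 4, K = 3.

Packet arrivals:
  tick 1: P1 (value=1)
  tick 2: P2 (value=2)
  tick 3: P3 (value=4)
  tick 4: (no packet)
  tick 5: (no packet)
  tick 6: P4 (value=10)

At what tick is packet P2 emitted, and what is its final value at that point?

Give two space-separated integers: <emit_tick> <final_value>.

Answer: 6 0

Derivation:
Tick 1: [PARSE:P1(v=1,ok=F), VALIDATE:-, TRANSFORM:-, EMIT:-] out:-; in:P1
Tick 2: [PARSE:P2(v=2,ok=F), VALIDATE:P1(v=1,ok=F), TRANSFORM:-, EMIT:-] out:-; in:P2
Tick 3: [PARSE:P3(v=4,ok=F), VALIDATE:P2(v=2,ok=F), TRANSFORM:P1(v=0,ok=F), EMIT:-] out:-; in:P3
Tick 4: [PARSE:-, VALIDATE:P3(v=4,ok=F), TRANSFORM:P2(v=0,ok=F), EMIT:P1(v=0,ok=F)] out:-; in:-
Tick 5: [PARSE:-, VALIDATE:-, TRANSFORM:P3(v=0,ok=F), EMIT:P2(v=0,ok=F)] out:P1(v=0); in:-
Tick 6: [PARSE:P4(v=10,ok=F), VALIDATE:-, TRANSFORM:-, EMIT:P3(v=0,ok=F)] out:P2(v=0); in:P4
Tick 7: [PARSE:-, VALIDATE:P4(v=10,ok=T), TRANSFORM:-, EMIT:-] out:P3(v=0); in:-
Tick 8: [PARSE:-, VALIDATE:-, TRANSFORM:P4(v=30,ok=T), EMIT:-] out:-; in:-
Tick 9: [PARSE:-, VALIDATE:-, TRANSFORM:-, EMIT:P4(v=30,ok=T)] out:-; in:-
Tick 10: [PARSE:-, VALIDATE:-, TRANSFORM:-, EMIT:-] out:P4(v=30); in:-
P2: arrives tick 2, valid=False (id=2, id%4=2), emit tick 6, final value 0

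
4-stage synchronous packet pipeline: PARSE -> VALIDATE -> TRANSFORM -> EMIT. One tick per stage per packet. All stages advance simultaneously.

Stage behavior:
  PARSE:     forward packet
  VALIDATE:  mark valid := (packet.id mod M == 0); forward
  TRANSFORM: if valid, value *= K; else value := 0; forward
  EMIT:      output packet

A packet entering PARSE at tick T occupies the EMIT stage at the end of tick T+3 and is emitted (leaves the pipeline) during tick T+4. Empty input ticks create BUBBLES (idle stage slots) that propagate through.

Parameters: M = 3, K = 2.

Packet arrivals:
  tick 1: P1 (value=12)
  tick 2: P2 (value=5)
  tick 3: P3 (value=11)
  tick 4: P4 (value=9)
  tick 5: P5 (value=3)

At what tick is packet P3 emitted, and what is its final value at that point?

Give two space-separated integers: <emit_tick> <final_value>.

Answer: 7 22

Derivation:
Tick 1: [PARSE:P1(v=12,ok=F), VALIDATE:-, TRANSFORM:-, EMIT:-] out:-; in:P1
Tick 2: [PARSE:P2(v=5,ok=F), VALIDATE:P1(v=12,ok=F), TRANSFORM:-, EMIT:-] out:-; in:P2
Tick 3: [PARSE:P3(v=11,ok=F), VALIDATE:P2(v=5,ok=F), TRANSFORM:P1(v=0,ok=F), EMIT:-] out:-; in:P3
Tick 4: [PARSE:P4(v=9,ok=F), VALIDATE:P3(v=11,ok=T), TRANSFORM:P2(v=0,ok=F), EMIT:P1(v=0,ok=F)] out:-; in:P4
Tick 5: [PARSE:P5(v=3,ok=F), VALIDATE:P4(v=9,ok=F), TRANSFORM:P3(v=22,ok=T), EMIT:P2(v=0,ok=F)] out:P1(v=0); in:P5
Tick 6: [PARSE:-, VALIDATE:P5(v=3,ok=F), TRANSFORM:P4(v=0,ok=F), EMIT:P3(v=22,ok=T)] out:P2(v=0); in:-
Tick 7: [PARSE:-, VALIDATE:-, TRANSFORM:P5(v=0,ok=F), EMIT:P4(v=0,ok=F)] out:P3(v=22); in:-
Tick 8: [PARSE:-, VALIDATE:-, TRANSFORM:-, EMIT:P5(v=0,ok=F)] out:P4(v=0); in:-
Tick 9: [PARSE:-, VALIDATE:-, TRANSFORM:-, EMIT:-] out:P5(v=0); in:-
P3: arrives tick 3, valid=True (id=3, id%3=0), emit tick 7, final value 22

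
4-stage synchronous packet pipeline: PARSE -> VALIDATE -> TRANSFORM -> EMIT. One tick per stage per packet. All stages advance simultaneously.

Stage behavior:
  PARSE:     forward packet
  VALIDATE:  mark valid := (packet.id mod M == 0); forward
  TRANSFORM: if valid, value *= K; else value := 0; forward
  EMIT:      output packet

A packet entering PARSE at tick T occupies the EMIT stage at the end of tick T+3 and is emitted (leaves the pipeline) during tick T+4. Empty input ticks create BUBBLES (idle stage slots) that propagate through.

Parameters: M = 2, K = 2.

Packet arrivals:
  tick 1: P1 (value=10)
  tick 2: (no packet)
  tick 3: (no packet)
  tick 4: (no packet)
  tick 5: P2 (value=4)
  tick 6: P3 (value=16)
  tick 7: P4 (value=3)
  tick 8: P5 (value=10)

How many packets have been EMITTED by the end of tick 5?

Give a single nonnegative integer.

Tick 1: [PARSE:P1(v=10,ok=F), VALIDATE:-, TRANSFORM:-, EMIT:-] out:-; in:P1
Tick 2: [PARSE:-, VALIDATE:P1(v=10,ok=F), TRANSFORM:-, EMIT:-] out:-; in:-
Tick 3: [PARSE:-, VALIDATE:-, TRANSFORM:P1(v=0,ok=F), EMIT:-] out:-; in:-
Tick 4: [PARSE:-, VALIDATE:-, TRANSFORM:-, EMIT:P1(v=0,ok=F)] out:-; in:-
Tick 5: [PARSE:P2(v=4,ok=F), VALIDATE:-, TRANSFORM:-, EMIT:-] out:P1(v=0); in:P2
Emitted by tick 5: ['P1']

Answer: 1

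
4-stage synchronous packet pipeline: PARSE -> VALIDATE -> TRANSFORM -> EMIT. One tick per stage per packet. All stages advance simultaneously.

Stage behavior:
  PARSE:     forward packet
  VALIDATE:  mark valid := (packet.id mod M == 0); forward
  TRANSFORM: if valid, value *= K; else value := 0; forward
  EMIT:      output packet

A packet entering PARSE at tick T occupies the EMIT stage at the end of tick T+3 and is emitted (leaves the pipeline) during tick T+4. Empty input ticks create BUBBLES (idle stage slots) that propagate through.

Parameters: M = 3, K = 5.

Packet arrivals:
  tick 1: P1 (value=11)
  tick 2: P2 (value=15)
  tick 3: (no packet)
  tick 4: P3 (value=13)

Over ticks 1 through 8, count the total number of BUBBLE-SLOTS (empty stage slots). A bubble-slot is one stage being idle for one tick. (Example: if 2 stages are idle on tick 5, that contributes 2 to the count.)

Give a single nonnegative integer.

Tick 1: [PARSE:P1(v=11,ok=F), VALIDATE:-, TRANSFORM:-, EMIT:-] out:-; bubbles=3
Tick 2: [PARSE:P2(v=15,ok=F), VALIDATE:P1(v=11,ok=F), TRANSFORM:-, EMIT:-] out:-; bubbles=2
Tick 3: [PARSE:-, VALIDATE:P2(v=15,ok=F), TRANSFORM:P1(v=0,ok=F), EMIT:-] out:-; bubbles=2
Tick 4: [PARSE:P3(v=13,ok=F), VALIDATE:-, TRANSFORM:P2(v=0,ok=F), EMIT:P1(v=0,ok=F)] out:-; bubbles=1
Tick 5: [PARSE:-, VALIDATE:P3(v=13,ok=T), TRANSFORM:-, EMIT:P2(v=0,ok=F)] out:P1(v=0); bubbles=2
Tick 6: [PARSE:-, VALIDATE:-, TRANSFORM:P3(v=65,ok=T), EMIT:-] out:P2(v=0); bubbles=3
Tick 7: [PARSE:-, VALIDATE:-, TRANSFORM:-, EMIT:P3(v=65,ok=T)] out:-; bubbles=3
Tick 8: [PARSE:-, VALIDATE:-, TRANSFORM:-, EMIT:-] out:P3(v=65); bubbles=4
Total bubble-slots: 20

Answer: 20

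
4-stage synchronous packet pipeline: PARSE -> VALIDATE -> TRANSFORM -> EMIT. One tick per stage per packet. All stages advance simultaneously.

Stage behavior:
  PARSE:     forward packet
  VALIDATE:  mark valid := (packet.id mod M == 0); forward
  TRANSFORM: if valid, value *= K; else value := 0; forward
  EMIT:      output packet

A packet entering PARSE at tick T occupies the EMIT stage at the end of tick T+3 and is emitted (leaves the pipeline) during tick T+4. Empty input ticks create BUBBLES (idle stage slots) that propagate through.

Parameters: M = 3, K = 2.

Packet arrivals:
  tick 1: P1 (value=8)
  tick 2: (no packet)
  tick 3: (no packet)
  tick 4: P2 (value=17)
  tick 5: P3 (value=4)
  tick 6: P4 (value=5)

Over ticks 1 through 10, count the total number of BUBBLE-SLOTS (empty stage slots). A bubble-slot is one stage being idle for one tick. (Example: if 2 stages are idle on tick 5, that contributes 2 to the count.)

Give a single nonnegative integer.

Answer: 24

Derivation:
Tick 1: [PARSE:P1(v=8,ok=F), VALIDATE:-, TRANSFORM:-, EMIT:-] out:-; bubbles=3
Tick 2: [PARSE:-, VALIDATE:P1(v=8,ok=F), TRANSFORM:-, EMIT:-] out:-; bubbles=3
Tick 3: [PARSE:-, VALIDATE:-, TRANSFORM:P1(v=0,ok=F), EMIT:-] out:-; bubbles=3
Tick 4: [PARSE:P2(v=17,ok=F), VALIDATE:-, TRANSFORM:-, EMIT:P1(v=0,ok=F)] out:-; bubbles=2
Tick 5: [PARSE:P3(v=4,ok=F), VALIDATE:P2(v=17,ok=F), TRANSFORM:-, EMIT:-] out:P1(v=0); bubbles=2
Tick 6: [PARSE:P4(v=5,ok=F), VALIDATE:P3(v=4,ok=T), TRANSFORM:P2(v=0,ok=F), EMIT:-] out:-; bubbles=1
Tick 7: [PARSE:-, VALIDATE:P4(v=5,ok=F), TRANSFORM:P3(v=8,ok=T), EMIT:P2(v=0,ok=F)] out:-; bubbles=1
Tick 8: [PARSE:-, VALIDATE:-, TRANSFORM:P4(v=0,ok=F), EMIT:P3(v=8,ok=T)] out:P2(v=0); bubbles=2
Tick 9: [PARSE:-, VALIDATE:-, TRANSFORM:-, EMIT:P4(v=0,ok=F)] out:P3(v=8); bubbles=3
Tick 10: [PARSE:-, VALIDATE:-, TRANSFORM:-, EMIT:-] out:P4(v=0); bubbles=4
Total bubble-slots: 24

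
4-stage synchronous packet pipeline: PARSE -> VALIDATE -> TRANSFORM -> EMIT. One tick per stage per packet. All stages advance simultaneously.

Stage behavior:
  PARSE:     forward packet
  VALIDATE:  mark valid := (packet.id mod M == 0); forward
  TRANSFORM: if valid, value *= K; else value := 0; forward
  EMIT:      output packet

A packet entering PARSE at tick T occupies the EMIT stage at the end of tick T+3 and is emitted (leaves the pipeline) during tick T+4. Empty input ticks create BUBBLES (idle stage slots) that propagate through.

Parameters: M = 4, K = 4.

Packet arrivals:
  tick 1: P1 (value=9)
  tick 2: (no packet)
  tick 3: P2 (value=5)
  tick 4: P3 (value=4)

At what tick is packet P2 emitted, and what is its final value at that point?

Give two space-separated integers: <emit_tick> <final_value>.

Answer: 7 0

Derivation:
Tick 1: [PARSE:P1(v=9,ok=F), VALIDATE:-, TRANSFORM:-, EMIT:-] out:-; in:P1
Tick 2: [PARSE:-, VALIDATE:P1(v=9,ok=F), TRANSFORM:-, EMIT:-] out:-; in:-
Tick 3: [PARSE:P2(v=5,ok=F), VALIDATE:-, TRANSFORM:P1(v=0,ok=F), EMIT:-] out:-; in:P2
Tick 4: [PARSE:P3(v=4,ok=F), VALIDATE:P2(v=5,ok=F), TRANSFORM:-, EMIT:P1(v=0,ok=F)] out:-; in:P3
Tick 5: [PARSE:-, VALIDATE:P3(v=4,ok=F), TRANSFORM:P2(v=0,ok=F), EMIT:-] out:P1(v=0); in:-
Tick 6: [PARSE:-, VALIDATE:-, TRANSFORM:P3(v=0,ok=F), EMIT:P2(v=0,ok=F)] out:-; in:-
Tick 7: [PARSE:-, VALIDATE:-, TRANSFORM:-, EMIT:P3(v=0,ok=F)] out:P2(v=0); in:-
Tick 8: [PARSE:-, VALIDATE:-, TRANSFORM:-, EMIT:-] out:P3(v=0); in:-
P2: arrives tick 3, valid=False (id=2, id%4=2), emit tick 7, final value 0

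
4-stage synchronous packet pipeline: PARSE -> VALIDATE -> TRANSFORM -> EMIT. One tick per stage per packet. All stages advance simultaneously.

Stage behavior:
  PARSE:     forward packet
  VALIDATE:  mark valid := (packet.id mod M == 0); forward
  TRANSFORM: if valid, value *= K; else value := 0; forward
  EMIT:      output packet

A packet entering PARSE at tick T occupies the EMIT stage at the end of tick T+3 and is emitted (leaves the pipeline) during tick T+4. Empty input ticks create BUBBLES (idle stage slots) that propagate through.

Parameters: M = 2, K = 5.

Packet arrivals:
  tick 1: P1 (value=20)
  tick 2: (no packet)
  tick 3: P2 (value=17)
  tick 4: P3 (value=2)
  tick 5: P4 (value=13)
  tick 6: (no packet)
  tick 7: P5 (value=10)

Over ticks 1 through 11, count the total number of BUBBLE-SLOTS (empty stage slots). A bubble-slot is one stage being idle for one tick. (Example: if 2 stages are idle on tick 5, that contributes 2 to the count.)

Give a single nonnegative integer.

Tick 1: [PARSE:P1(v=20,ok=F), VALIDATE:-, TRANSFORM:-, EMIT:-] out:-; bubbles=3
Tick 2: [PARSE:-, VALIDATE:P1(v=20,ok=F), TRANSFORM:-, EMIT:-] out:-; bubbles=3
Tick 3: [PARSE:P2(v=17,ok=F), VALIDATE:-, TRANSFORM:P1(v=0,ok=F), EMIT:-] out:-; bubbles=2
Tick 4: [PARSE:P3(v=2,ok=F), VALIDATE:P2(v=17,ok=T), TRANSFORM:-, EMIT:P1(v=0,ok=F)] out:-; bubbles=1
Tick 5: [PARSE:P4(v=13,ok=F), VALIDATE:P3(v=2,ok=F), TRANSFORM:P2(v=85,ok=T), EMIT:-] out:P1(v=0); bubbles=1
Tick 6: [PARSE:-, VALIDATE:P4(v=13,ok=T), TRANSFORM:P3(v=0,ok=F), EMIT:P2(v=85,ok=T)] out:-; bubbles=1
Tick 7: [PARSE:P5(v=10,ok=F), VALIDATE:-, TRANSFORM:P4(v=65,ok=T), EMIT:P3(v=0,ok=F)] out:P2(v=85); bubbles=1
Tick 8: [PARSE:-, VALIDATE:P5(v=10,ok=F), TRANSFORM:-, EMIT:P4(v=65,ok=T)] out:P3(v=0); bubbles=2
Tick 9: [PARSE:-, VALIDATE:-, TRANSFORM:P5(v=0,ok=F), EMIT:-] out:P4(v=65); bubbles=3
Tick 10: [PARSE:-, VALIDATE:-, TRANSFORM:-, EMIT:P5(v=0,ok=F)] out:-; bubbles=3
Tick 11: [PARSE:-, VALIDATE:-, TRANSFORM:-, EMIT:-] out:P5(v=0); bubbles=4
Total bubble-slots: 24

Answer: 24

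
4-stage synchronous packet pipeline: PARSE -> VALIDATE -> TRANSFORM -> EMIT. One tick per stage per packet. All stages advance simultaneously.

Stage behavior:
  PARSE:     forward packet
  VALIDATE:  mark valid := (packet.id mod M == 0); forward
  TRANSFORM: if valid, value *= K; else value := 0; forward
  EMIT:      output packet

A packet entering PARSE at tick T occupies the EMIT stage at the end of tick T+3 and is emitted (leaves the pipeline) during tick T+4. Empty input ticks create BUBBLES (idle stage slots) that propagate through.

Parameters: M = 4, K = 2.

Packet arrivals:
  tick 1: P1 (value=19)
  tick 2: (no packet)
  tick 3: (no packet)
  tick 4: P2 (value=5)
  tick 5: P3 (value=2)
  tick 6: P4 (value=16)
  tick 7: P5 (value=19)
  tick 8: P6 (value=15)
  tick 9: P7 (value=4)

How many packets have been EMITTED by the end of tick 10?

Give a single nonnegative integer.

Tick 1: [PARSE:P1(v=19,ok=F), VALIDATE:-, TRANSFORM:-, EMIT:-] out:-; in:P1
Tick 2: [PARSE:-, VALIDATE:P1(v=19,ok=F), TRANSFORM:-, EMIT:-] out:-; in:-
Tick 3: [PARSE:-, VALIDATE:-, TRANSFORM:P1(v=0,ok=F), EMIT:-] out:-; in:-
Tick 4: [PARSE:P2(v=5,ok=F), VALIDATE:-, TRANSFORM:-, EMIT:P1(v=0,ok=F)] out:-; in:P2
Tick 5: [PARSE:P3(v=2,ok=F), VALIDATE:P2(v=5,ok=F), TRANSFORM:-, EMIT:-] out:P1(v=0); in:P3
Tick 6: [PARSE:P4(v=16,ok=F), VALIDATE:P3(v=2,ok=F), TRANSFORM:P2(v=0,ok=F), EMIT:-] out:-; in:P4
Tick 7: [PARSE:P5(v=19,ok=F), VALIDATE:P4(v=16,ok=T), TRANSFORM:P3(v=0,ok=F), EMIT:P2(v=0,ok=F)] out:-; in:P5
Tick 8: [PARSE:P6(v=15,ok=F), VALIDATE:P5(v=19,ok=F), TRANSFORM:P4(v=32,ok=T), EMIT:P3(v=0,ok=F)] out:P2(v=0); in:P6
Tick 9: [PARSE:P7(v=4,ok=F), VALIDATE:P6(v=15,ok=F), TRANSFORM:P5(v=0,ok=F), EMIT:P4(v=32,ok=T)] out:P3(v=0); in:P7
Tick 10: [PARSE:-, VALIDATE:P7(v=4,ok=F), TRANSFORM:P6(v=0,ok=F), EMIT:P5(v=0,ok=F)] out:P4(v=32); in:-
Emitted by tick 10: ['P1', 'P2', 'P3', 'P4']

Answer: 4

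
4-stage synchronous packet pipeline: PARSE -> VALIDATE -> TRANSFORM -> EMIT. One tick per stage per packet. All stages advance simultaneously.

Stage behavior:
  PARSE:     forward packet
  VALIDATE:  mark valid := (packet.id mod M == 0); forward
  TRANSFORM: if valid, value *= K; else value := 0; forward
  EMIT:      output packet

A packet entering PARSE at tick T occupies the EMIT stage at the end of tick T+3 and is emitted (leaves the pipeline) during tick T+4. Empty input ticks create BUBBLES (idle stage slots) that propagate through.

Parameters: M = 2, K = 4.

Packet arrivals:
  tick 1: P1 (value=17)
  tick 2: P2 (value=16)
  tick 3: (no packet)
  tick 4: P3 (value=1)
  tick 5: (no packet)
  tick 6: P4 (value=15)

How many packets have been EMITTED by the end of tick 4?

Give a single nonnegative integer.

Tick 1: [PARSE:P1(v=17,ok=F), VALIDATE:-, TRANSFORM:-, EMIT:-] out:-; in:P1
Tick 2: [PARSE:P2(v=16,ok=F), VALIDATE:P1(v=17,ok=F), TRANSFORM:-, EMIT:-] out:-; in:P2
Tick 3: [PARSE:-, VALIDATE:P2(v=16,ok=T), TRANSFORM:P1(v=0,ok=F), EMIT:-] out:-; in:-
Tick 4: [PARSE:P3(v=1,ok=F), VALIDATE:-, TRANSFORM:P2(v=64,ok=T), EMIT:P1(v=0,ok=F)] out:-; in:P3
Emitted by tick 4: []

Answer: 0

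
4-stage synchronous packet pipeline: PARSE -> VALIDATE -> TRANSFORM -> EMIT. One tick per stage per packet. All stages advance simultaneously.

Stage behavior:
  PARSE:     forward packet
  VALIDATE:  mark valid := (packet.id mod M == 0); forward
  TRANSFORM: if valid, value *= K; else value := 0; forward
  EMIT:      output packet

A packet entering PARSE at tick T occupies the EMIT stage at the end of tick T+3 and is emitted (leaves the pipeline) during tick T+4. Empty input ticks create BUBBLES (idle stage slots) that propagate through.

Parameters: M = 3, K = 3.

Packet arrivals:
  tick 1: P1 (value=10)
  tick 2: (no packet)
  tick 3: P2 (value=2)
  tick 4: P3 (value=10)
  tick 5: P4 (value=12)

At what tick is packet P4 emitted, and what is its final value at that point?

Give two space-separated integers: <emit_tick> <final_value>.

Tick 1: [PARSE:P1(v=10,ok=F), VALIDATE:-, TRANSFORM:-, EMIT:-] out:-; in:P1
Tick 2: [PARSE:-, VALIDATE:P1(v=10,ok=F), TRANSFORM:-, EMIT:-] out:-; in:-
Tick 3: [PARSE:P2(v=2,ok=F), VALIDATE:-, TRANSFORM:P1(v=0,ok=F), EMIT:-] out:-; in:P2
Tick 4: [PARSE:P3(v=10,ok=F), VALIDATE:P2(v=2,ok=F), TRANSFORM:-, EMIT:P1(v=0,ok=F)] out:-; in:P3
Tick 5: [PARSE:P4(v=12,ok=F), VALIDATE:P3(v=10,ok=T), TRANSFORM:P2(v=0,ok=F), EMIT:-] out:P1(v=0); in:P4
Tick 6: [PARSE:-, VALIDATE:P4(v=12,ok=F), TRANSFORM:P3(v=30,ok=T), EMIT:P2(v=0,ok=F)] out:-; in:-
Tick 7: [PARSE:-, VALIDATE:-, TRANSFORM:P4(v=0,ok=F), EMIT:P3(v=30,ok=T)] out:P2(v=0); in:-
Tick 8: [PARSE:-, VALIDATE:-, TRANSFORM:-, EMIT:P4(v=0,ok=F)] out:P3(v=30); in:-
Tick 9: [PARSE:-, VALIDATE:-, TRANSFORM:-, EMIT:-] out:P4(v=0); in:-
P4: arrives tick 5, valid=False (id=4, id%3=1), emit tick 9, final value 0

Answer: 9 0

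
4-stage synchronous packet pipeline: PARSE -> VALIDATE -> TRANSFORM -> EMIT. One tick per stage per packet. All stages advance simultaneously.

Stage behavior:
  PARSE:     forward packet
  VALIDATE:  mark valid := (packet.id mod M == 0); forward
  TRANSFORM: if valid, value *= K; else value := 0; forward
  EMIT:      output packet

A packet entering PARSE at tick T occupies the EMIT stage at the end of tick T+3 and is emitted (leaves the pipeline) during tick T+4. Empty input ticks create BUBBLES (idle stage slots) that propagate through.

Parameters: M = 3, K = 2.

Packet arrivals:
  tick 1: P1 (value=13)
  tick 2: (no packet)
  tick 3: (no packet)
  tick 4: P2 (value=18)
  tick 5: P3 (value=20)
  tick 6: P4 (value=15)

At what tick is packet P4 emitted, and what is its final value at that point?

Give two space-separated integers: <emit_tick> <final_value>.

Tick 1: [PARSE:P1(v=13,ok=F), VALIDATE:-, TRANSFORM:-, EMIT:-] out:-; in:P1
Tick 2: [PARSE:-, VALIDATE:P1(v=13,ok=F), TRANSFORM:-, EMIT:-] out:-; in:-
Tick 3: [PARSE:-, VALIDATE:-, TRANSFORM:P1(v=0,ok=F), EMIT:-] out:-; in:-
Tick 4: [PARSE:P2(v=18,ok=F), VALIDATE:-, TRANSFORM:-, EMIT:P1(v=0,ok=F)] out:-; in:P2
Tick 5: [PARSE:P3(v=20,ok=F), VALIDATE:P2(v=18,ok=F), TRANSFORM:-, EMIT:-] out:P1(v=0); in:P3
Tick 6: [PARSE:P4(v=15,ok=F), VALIDATE:P3(v=20,ok=T), TRANSFORM:P2(v=0,ok=F), EMIT:-] out:-; in:P4
Tick 7: [PARSE:-, VALIDATE:P4(v=15,ok=F), TRANSFORM:P3(v=40,ok=T), EMIT:P2(v=0,ok=F)] out:-; in:-
Tick 8: [PARSE:-, VALIDATE:-, TRANSFORM:P4(v=0,ok=F), EMIT:P3(v=40,ok=T)] out:P2(v=0); in:-
Tick 9: [PARSE:-, VALIDATE:-, TRANSFORM:-, EMIT:P4(v=0,ok=F)] out:P3(v=40); in:-
Tick 10: [PARSE:-, VALIDATE:-, TRANSFORM:-, EMIT:-] out:P4(v=0); in:-
P4: arrives tick 6, valid=False (id=4, id%3=1), emit tick 10, final value 0

Answer: 10 0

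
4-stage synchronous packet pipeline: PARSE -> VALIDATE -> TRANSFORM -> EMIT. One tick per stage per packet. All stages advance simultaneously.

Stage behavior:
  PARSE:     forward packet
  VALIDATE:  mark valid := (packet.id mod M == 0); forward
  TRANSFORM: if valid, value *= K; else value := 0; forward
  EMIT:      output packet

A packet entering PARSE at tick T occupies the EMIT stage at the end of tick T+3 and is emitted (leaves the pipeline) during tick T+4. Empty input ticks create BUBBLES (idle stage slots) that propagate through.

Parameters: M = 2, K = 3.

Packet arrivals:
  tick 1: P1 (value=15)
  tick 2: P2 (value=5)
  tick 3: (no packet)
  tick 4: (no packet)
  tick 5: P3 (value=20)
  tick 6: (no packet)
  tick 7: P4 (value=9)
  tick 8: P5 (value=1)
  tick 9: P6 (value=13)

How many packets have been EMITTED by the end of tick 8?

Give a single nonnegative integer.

Answer: 2

Derivation:
Tick 1: [PARSE:P1(v=15,ok=F), VALIDATE:-, TRANSFORM:-, EMIT:-] out:-; in:P1
Tick 2: [PARSE:P2(v=5,ok=F), VALIDATE:P1(v=15,ok=F), TRANSFORM:-, EMIT:-] out:-; in:P2
Tick 3: [PARSE:-, VALIDATE:P2(v=5,ok=T), TRANSFORM:P1(v=0,ok=F), EMIT:-] out:-; in:-
Tick 4: [PARSE:-, VALIDATE:-, TRANSFORM:P2(v=15,ok=T), EMIT:P1(v=0,ok=F)] out:-; in:-
Tick 5: [PARSE:P3(v=20,ok=F), VALIDATE:-, TRANSFORM:-, EMIT:P2(v=15,ok=T)] out:P1(v=0); in:P3
Tick 6: [PARSE:-, VALIDATE:P3(v=20,ok=F), TRANSFORM:-, EMIT:-] out:P2(v=15); in:-
Tick 7: [PARSE:P4(v=9,ok=F), VALIDATE:-, TRANSFORM:P3(v=0,ok=F), EMIT:-] out:-; in:P4
Tick 8: [PARSE:P5(v=1,ok=F), VALIDATE:P4(v=9,ok=T), TRANSFORM:-, EMIT:P3(v=0,ok=F)] out:-; in:P5
Emitted by tick 8: ['P1', 'P2']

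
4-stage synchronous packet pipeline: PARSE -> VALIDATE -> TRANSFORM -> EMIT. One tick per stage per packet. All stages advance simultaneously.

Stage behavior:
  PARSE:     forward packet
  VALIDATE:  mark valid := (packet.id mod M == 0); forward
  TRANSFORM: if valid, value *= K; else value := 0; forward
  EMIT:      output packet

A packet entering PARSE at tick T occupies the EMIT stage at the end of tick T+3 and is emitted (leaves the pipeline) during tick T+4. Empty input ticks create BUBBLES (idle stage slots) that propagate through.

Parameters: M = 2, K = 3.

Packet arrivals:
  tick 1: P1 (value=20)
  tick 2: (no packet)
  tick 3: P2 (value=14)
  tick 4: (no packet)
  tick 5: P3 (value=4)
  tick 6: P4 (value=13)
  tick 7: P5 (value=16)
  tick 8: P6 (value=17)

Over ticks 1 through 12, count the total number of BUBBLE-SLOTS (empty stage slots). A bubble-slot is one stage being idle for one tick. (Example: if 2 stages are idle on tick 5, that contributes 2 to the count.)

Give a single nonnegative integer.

Tick 1: [PARSE:P1(v=20,ok=F), VALIDATE:-, TRANSFORM:-, EMIT:-] out:-; bubbles=3
Tick 2: [PARSE:-, VALIDATE:P1(v=20,ok=F), TRANSFORM:-, EMIT:-] out:-; bubbles=3
Tick 3: [PARSE:P2(v=14,ok=F), VALIDATE:-, TRANSFORM:P1(v=0,ok=F), EMIT:-] out:-; bubbles=2
Tick 4: [PARSE:-, VALIDATE:P2(v=14,ok=T), TRANSFORM:-, EMIT:P1(v=0,ok=F)] out:-; bubbles=2
Tick 5: [PARSE:P3(v=4,ok=F), VALIDATE:-, TRANSFORM:P2(v=42,ok=T), EMIT:-] out:P1(v=0); bubbles=2
Tick 6: [PARSE:P4(v=13,ok=F), VALIDATE:P3(v=4,ok=F), TRANSFORM:-, EMIT:P2(v=42,ok=T)] out:-; bubbles=1
Tick 7: [PARSE:P5(v=16,ok=F), VALIDATE:P4(v=13,ok=T), TRANSFORM:P3(v=0,ok=F), EMIT:-] out:P2(v=42); bubbles=1
Tick 8: [PARSE:P6(v=17,ok=F), VALIDATE:P5(v=16,ok=F), TRANSFORM:P4(v=39,ok=T), EMIT:P3(v=0,ok=F)] out:-; bubbles=0
Tick 9: [PARSE:-, VALIDATE:P6(v=17,ok=T), TRANSFORM:P5(v=0,ok=F), EMIT:P4(v=39,ok=T)] out:P3(v=0); bubbles=1
Tick 10: [PARSE:-, VALIDATE:-, TRANSFORM:P6(v=51,ok=T), EMIT:P5(v=0,ok=F)] out:P4(v=39); bubbles=2
Tick 11: [PARSE:-, VALIDATE:-, TRANSFORM:-, EMIT:P6(v=51,ok=T)] out:P5(v=0); bubbles=3
Tick 12: [PARSE:-, VALIDATE:-, TRANSFORM:-, EMIT:-] out:P6(v=51); bubbles=4
Total bubble-slots: 24

Answer: 24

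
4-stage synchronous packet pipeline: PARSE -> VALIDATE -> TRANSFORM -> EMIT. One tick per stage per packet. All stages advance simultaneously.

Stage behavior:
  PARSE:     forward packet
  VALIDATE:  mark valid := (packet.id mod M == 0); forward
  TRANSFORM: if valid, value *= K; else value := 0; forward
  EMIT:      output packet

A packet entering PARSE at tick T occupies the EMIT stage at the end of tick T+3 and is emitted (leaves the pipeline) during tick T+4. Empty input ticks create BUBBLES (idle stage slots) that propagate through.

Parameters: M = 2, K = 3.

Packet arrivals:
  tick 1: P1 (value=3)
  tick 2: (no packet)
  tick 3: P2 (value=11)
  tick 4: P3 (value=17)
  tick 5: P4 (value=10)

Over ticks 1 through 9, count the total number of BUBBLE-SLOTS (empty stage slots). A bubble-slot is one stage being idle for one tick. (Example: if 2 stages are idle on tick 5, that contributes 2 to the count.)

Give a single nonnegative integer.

Answer: 20

Derivation:
Tick 1: [PARSE:P1(v=3,ok=F), VALIDATE:-, TRANSFORM:-, EMIT:-] out:-; bubbles=3
Tick 2: [PARSE:-, VALIDATE:P1(v=3,ok=F), TRANSFORM:-, EMIT:-] out:-; bubbles=3
Tick 3: [PARSE:P2(v=11,ok=F), VALIDATE:-, TRANSFORM:P1(v=0,ok=F), EMIT:-] out:-; bubbles=2
Tick 4: [PARSE:P3(v=17,ok=F), VALIDATE:P2(v=11,ok=T), TRANSFORM:-, EMIT:P1(v=0,ok=F)] out:-; bubbles=1
Tick 5: [PARSE:P4(v=10,ok=F), VALIDATE:P3(v=17,ok=F), TRANSFORM:P2(v=33,ok=T), EMIT:-] out:P1(v=0); bubbles=1
Tick 6: [PARSE:-, VALIDATE:P4(v=10,ok=T), TRANSFORM:P3(v=0,ok=F), EMIT:P2(v=33,ok=T)] out:-; bubbles=1
Tick 7: [PARSE:-, VALIDATE:-, TRANSFORM:P4(v=30,ok=T), EMIT:P3(v=0,ok=F)] out:P2(v=33); bubbles=2
Tick 8: [PARSE:-, VALIDATE:-, TRANSFORM:-, EMIT:P4(v=30,ok=T)] out:P3(v=0); bubbles=3
Tick 9: [PARSE:-, VALIDATE:-, TRANSFORM:-, EMIT:-] out:P4(v=30); bubbles=4
Total bubble-slots: 20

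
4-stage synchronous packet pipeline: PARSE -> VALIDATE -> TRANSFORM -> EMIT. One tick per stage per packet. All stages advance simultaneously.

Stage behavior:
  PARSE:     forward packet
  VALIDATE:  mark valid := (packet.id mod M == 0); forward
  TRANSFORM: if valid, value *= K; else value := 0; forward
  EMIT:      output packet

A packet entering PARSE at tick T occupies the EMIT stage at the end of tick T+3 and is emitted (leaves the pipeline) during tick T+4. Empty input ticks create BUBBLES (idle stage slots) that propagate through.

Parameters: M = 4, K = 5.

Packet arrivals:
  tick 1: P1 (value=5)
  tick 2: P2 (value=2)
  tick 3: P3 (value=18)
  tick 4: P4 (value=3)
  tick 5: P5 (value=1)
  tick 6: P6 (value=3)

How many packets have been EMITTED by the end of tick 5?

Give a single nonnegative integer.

Tick 1: [PARSE:P1(v=5,ok=F), VALIDATE:-, TRANSFORM:-, EMIT:-] out:-; in:P1
Tick 2: [PARSE:P2(v=2,ok=F), VALIDATE:P1(v=5,ok=F), TRANSFORM:-, EMIT:-] out:-; in:P2
Tick 3: [PARSE:P3(v=18,ok=F), VALIDATE:P2(v=2,ok=F), TRANSFORM:P1(v=0,ok=F), EMIT:-] out:-; in:P3
Tick 4: [PARSE:P4(v=3,ok=F), VALIDATE:P3(v=18,ok=F), TRANSFORM:P2(v=0,ok=F), EMIT:P1(v=0,ok=F)] out:-; in:P4
Tick 5: [PARSE:P5(v=1,ok=F), VALIDATE:P4(v=3,ok=T), TRANSFORM:P3(v=0,ok=F), EMIT:P2(v=0,ok=F)] out:P1(v=0); in:P5
Emitted by tick 5: ['P1']

Answer: 1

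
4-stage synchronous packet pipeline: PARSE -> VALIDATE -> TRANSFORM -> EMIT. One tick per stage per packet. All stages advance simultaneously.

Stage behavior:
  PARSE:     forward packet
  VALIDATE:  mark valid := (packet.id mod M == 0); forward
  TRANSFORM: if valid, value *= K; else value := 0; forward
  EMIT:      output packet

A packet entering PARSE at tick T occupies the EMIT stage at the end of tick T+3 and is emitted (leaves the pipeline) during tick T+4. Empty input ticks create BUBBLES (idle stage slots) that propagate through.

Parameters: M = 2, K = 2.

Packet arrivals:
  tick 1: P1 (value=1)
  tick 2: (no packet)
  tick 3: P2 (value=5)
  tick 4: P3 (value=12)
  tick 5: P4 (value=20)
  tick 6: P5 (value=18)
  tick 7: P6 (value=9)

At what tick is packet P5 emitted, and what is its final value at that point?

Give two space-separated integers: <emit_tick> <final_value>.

Tick 1: [PARSE:P1(v=1,ok=F), VALIDATE:-, TRANSFORM:-, EMIT:-] out:-; in:P1
Tick 2: [PARSE:-, VALIDATE:P1(v=1,ok=F), TRANSFORM:-, EMIT:-] out:-; in:-
Tick 3: [PARSE:P2(v=5,ok=F), VALIDATE:-, TRANSFORM:P1(v=0,ok=F), EMIT:-] out:-; in:P2
Tick 4: [PARSE:P3(v=12,ok=F), VALIDATE:P2(v=5,ok=T), TRANSFORM:-, EMIT:P1(v=0,ok=F)] out:-; in:P3
Tick 5: [PARSE:P4(v=20,ok=F), VALIDATE:P3(v=12,ok=F), TRANSFORM:P2(v=10,ok=T), EMIT:-] out:P1(v=0); in:P4
Tick 6: [PARSE:P5(v=18,ok=F), VALIDATE:P4(v=20,ok=T), TRANSFORM:P3(v=0,ok=F), EMIT:P2(v=10,ok=T)] out:-; in:P5
Tick 7: [PARSE:P6(v=9,ok=F), VALIDATE:P5(v=18,ok=F), TRANSFORM:P4(v=40,ok=T), EMIT:P3(v=0,ok=F)] out:P2(v=10); in:P6
Tick 8: [PARSE:-, VALIDATE:P6(v=9,ok=T), TRANSFORM:P5(v=0,ok=F), EMIT:P4(v=40,ok=T)] out:P3(v=0); in:-
Tick 9: [PARSE:-, VALIDATE:-, TRANSFORM:P6(v=18,ok=T), EMIT:P5(v=0,ok=F)] out:P4(v=40); in:-
Tick 10: [PARSE:-, VALIDATE:-, TRANSFORM:-, EMIT:P6(v=18,ok=T)] out:P5(v=0); in:-
Tick 11: [PARSE:-, VALIDATE:-, TRANSFORM:-, EMIT:-] out:P6(v=18); in:-
P5: arrives tick 6, valid=False (id=5, id%2=1), emit tick 10, final value 0

Answer: 10 0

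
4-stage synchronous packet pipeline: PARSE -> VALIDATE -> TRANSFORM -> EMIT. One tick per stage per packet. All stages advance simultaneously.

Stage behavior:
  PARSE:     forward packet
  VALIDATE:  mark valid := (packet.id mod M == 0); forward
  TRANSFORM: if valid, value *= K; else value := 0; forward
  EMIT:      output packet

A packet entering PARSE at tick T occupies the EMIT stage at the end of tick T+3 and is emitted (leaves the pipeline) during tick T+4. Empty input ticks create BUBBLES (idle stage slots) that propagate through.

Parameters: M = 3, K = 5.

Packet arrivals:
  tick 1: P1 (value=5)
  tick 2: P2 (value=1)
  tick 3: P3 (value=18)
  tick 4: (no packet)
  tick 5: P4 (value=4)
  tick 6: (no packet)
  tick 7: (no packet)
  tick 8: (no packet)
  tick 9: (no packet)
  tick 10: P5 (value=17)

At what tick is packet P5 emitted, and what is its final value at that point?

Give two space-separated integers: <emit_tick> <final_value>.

Tick 1: [PARSE:P1(v=5,ok=F), VALIDATE:-, TRANSFORM:-, EMIT:-] out:-; in:P1
Tick 2: [PARSE:P2(v=1,ok=F), VALIDATE:P1(v=5,ok=F), TRANSFORM:-, EMIT:-] out:-; in:P2
Tick 3: [PARSE:P3(v=18,ok=F), VALIDATE:P2(v=1,ok=F), TRANSFORM:P1(v=0,ok=F), EMIT:-] out:-; in:P3
Tick 4: [PARSE:-, VALIDATE:P3(v=18,ok=T), TRANSFORM:P2(v=0,ok=F), EMIT:P1(v=0,ok=F)] out:-; in:-
Tick 5: [PARSE:P4(v=4,ok=F), VALIDATE:-, TRANSFORM:P3(v=90,ok=T), EMIT:P2(v=0,ok=F)] out:P1(v=0); in:P4
Tick 6: [PARSE:-, VALIDATE:P4(v=4,ok=F), TRANSFORM:-, EMIT:P3(v=90,ok=T)] out:P2(v=0); in:-
Tick 7: [PARSE:-, VALIDATE:-, TRANSFORM:P4(v=0,ok=F), EMIT:-] out:P3(v=90); in:-
Tick 8: [PARSE:-, VALIDATE:-, TRANSFORM:-, EMIT:P4(v=0,ok=F)] out:-; in:-
Tick 9: [PARSE:-, VALIDATE:-, TRANSFORM:-, EMIT:-] out:P4(v=0); in:-
Tick 10: [PARSE:P5(v=17,ok=F), VALIDATE:-, TRANSFORM:-, EMIT:-] out:-; in:P5
Tick 11: [PARSE:-, VALIDATE:P5(v=17,ok=F), TRANSFORM:-, EMIT:-] out:-; in:-
Tick 12: [PARSE:-, VALIDATE:-, TRANSFORM:P5(v=0,ok=F), EMIT:-] out:-; in:-
Tick 13: [PARSE:-, VALIDATE:-, TRANSFORM:-, EMIT:P5(v=0,ok=F)] out:-; in:-
Tick 14: [PARSE:-, VALIDATE:-, TRANSFORM:-, EMIT:-] out:P5(v=0); in:-
P5: arrives tick 10, valid=False (id=5, id%3=2), emit tick 14, final value 0

Answer: 14 0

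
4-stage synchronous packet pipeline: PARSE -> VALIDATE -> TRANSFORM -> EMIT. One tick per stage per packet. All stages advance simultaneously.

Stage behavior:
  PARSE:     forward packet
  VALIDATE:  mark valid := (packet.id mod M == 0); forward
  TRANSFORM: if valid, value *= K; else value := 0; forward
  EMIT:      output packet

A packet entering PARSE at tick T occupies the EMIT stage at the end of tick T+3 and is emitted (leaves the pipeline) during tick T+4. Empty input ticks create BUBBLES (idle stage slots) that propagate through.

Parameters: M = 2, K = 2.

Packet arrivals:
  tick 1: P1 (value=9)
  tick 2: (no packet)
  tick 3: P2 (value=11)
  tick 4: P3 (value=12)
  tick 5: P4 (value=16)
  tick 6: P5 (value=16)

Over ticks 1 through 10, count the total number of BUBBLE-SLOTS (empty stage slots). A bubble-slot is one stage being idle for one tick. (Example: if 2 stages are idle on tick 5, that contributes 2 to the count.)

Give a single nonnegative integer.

Tick 1: [PARSE:P1(v=9,ok=F), VALIDATE:-, TRANSFORM:-, EMIT:-] out:-; bubbles=3
Tick 2: [PARSE:-, VALIDATE:P1(v=9,ok=F), TRANSFORM:-, EMIT:-] out:-; bubbles=3
Tick 3: [PARSE:P2(v=11,ok=F), VALIDATE:-, TRANSFORM:P1(v=0,ok=F), EMIT:-] out:-; bubbles=2
Tick 4: [PARSE:P3(v=12,ok=F), VALIDATE:P2(v=11,ok=T), TRANSFORM:-, EMIT:P1(v=0,ok=F)] out:-; bubbles=1
Tick 5: [PARSE:P4(v=16,ok=F), VALIDATE:P3(v=12,ok=F), TRANSFORM:P2(v=22,ok=T), EMIT:-] out:P1(v=0); bubbles=1
Tick 6: [PARSE:P5(v=16,ok=F), VALIDATE:P4(v=16,ok=T), TRANSFORM:P3(v=0,ok=F), EMIT:P2(v=22,ok=T)] out:-; bubbles=0
Tick 7: [PARSE:-, VALIDATE:P5(v=16,ok=F), TRANSFORM:P4(v=32,ok=T), EMIT:P3(v=0,ok=F)] out:P2(v=22); bubbles=1
Tick 8: [PARSE:-, VALIDATE:-, TRANSFORM:P5(v=0,ok=F), EMIT:P4(v=32,ok=T)] out:P3(v=0); bubbles=2
Tick 9: [PARSE:-, VALIDATE:-, TRANSFORM:-, EMIT:P5(v=0,ok=F)] out:P4(v=32); bubbles=3
Tick 10: [PARSE:-, VALIDATE:-, TRANSFORM:-, EMIT:-] out:P5(v=0); bubbles=4
Total bubble-slots: 20

Answer: 20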